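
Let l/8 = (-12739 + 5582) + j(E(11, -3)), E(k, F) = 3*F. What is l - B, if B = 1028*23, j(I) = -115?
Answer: -81820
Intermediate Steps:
l = -58176 (l = 8*((-12739 + 5582) - 115) = 8*(-7157 - 115) = 8*(-7272) = -58176)
B = 23644
l - B = -58176 - 1*23644 = -58176 - 23644 = -81820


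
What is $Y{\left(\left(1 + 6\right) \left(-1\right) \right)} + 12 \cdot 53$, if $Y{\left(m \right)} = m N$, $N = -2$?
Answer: $650$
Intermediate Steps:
$Y{\left(m \right)} = - 2 m$ ($Y{\left(m \right)} = m \left(-2\right) = - 2 m$)
$Y{\left(\left(1 + 6\right) \left(-1\right) \right)} + 12 \cdot 53 = - 2 \left(1 + 6\right) \left(-1\right) + 12 \cdot 53 = - 2 \cdot 7 \left(-1\right) + 636 = \left(-2\right) \left(-7\right) + 636 = 14 + 636 = 650$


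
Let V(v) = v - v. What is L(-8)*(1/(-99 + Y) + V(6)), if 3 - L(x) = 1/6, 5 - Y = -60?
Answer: -1/12 ≈ -0.083333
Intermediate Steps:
V(v) = 0
Y = 65 (Y = 5 - 1*(-60) = 5 + 60 = 65)
L(x) = 17/6 (L(x) = 3 - 1/6 = 17/6)
L(-8)*(1/(-99 + Y) + V(6)) = 17*(1/(-99 + 65) + 0)/6 = 17*(1/(-34) + 0)/6 = 17*(-1/34 + 0)/6 = (17/6)*(-1/34) = -1/12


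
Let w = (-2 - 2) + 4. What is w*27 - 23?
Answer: -23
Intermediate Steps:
w = 0 (w = -4 + 4 = 0)
w*27 - 23 = 0*27 - 23 = 0 - 23 = -23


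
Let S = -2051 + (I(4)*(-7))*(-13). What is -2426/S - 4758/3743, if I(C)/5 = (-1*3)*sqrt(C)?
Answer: -13667480/17895283 ≈ -0.76375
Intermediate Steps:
I(C) = -15*sqrt(C) (I(C) = 5*((-1*3)*sqrt(C)) = 5*(-3*sqrt(C)) = -15*sqrt(C))
S = -4781 (S = -2051 + (-15*sqrt(4)*(-7))*(-13) = -2051 + (-15*2*(-7))*(-13) = -2051 - 30*(-7)*(-13) = -2051 + 210*(-13) = -2051 - 2730 = -4781)
-2426/S - 4758/3743 = -2426/(-4781) - 4758/3743 = -2426*(-1/4781) - 4758*1/3743 = 2426/4781 - 4758/3743 = -13667480/17895283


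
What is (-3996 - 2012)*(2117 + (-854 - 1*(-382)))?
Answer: -9883160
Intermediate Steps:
(-3996 - 2012)*(2117 + (-854 - 1*(-382))) = -6008*(2117 + (-854 + 382)) = -6008*(2117 - 472) = -6008*1645 = -9883160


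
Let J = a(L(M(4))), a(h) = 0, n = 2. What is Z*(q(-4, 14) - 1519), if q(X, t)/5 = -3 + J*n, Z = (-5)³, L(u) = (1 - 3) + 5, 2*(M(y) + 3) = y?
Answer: 191750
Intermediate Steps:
M(y) = -3 + y/2
L(u) = 3 (L(u) = -2 + 5 = 3)
Z = -125
J = 0
q(X, t) = -15 (q(X, t) = 5*(-3 + 0*2) = 5*(-3 + 0) = 5*(-3) = -15)
Z*(q(-4, 14) - 1519) = -125*(-15 - 1519) = -125*(-1534) = 191750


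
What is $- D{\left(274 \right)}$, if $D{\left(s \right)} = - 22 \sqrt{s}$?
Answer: $22 \sqrt{274} \approx 364.17$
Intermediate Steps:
$- D{\left(274 \right)} = - \left(-22\right) \sqrt{274} = 22 \sqrt{274}$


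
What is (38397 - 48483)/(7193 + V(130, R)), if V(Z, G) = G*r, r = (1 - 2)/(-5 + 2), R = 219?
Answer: -1681/1211 ≈ -1.3881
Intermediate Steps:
r = ⅓ (r = -1/(-3) = -1*(-⅓) = ⅓ ≈ 0.33333)
V(Z, G) = G/3 (V(Z, G) = G*(⅓) = G/3)
(38397 - 48483)/(7193 + V(130, R)) = (38397 - 48483)/(7193 + (⅓)*219) = -10086/(7193 + 73) = -10086/7266 = -10086*1/7266 = -1681/1211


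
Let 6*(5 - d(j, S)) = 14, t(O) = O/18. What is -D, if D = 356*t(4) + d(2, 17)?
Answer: -736/9 ≈ -81.778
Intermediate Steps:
t(O) = O/18 (t(O) = O*(1/18) = O/18)
d(j, S) = 8/3 (d(j, S) = 5 - ⅙*14 = 5 - 7/3 = 8/3)
D = 736/9 (D = 356*((1/18)*4) + 8/3 = 356*(2/9) + 8/3 = 712/9 + 8/3 = 736/9 ≈ 81.778)
-D = -1*736/9 = -736/9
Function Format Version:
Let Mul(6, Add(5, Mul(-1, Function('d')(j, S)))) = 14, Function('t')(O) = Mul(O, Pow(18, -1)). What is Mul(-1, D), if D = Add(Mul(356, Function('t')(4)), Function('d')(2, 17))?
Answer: Rational(-736, 9) ≈ -81.778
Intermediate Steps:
Function('t')(O) = Mul(Rational(1, 18), O) (Function('t')(O) = Mul(O, Rational(1, 18)) = Mul(Rational(1, 18), O))
Function('d')(j, S) = Rational(8, 3) (Function('d')(j, S) = Add(5, Mul(Rational(-1, 6), 14)) = Add(5, Rational(-7, 3)) = Rational(8, 3))
D = Rational(736, 9) (D = Add(Mul(356, Mul(Rational(1, 18), 4)), Rational(8, 3)) = Add(Mul(356, Rational(2, 9)), Rational(8, 3)) = Add(Rational(712, 9), Rational(8, 3)) = Rational(736, 9) ≈ 81.778)
Mul(-1, D) = Mul(-1, Rational(736, 9)) = Rational(-736, 9)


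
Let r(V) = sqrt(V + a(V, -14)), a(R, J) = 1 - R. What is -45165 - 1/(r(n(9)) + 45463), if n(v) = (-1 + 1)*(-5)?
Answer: -2053381561/45464 ≈ -45165.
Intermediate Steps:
n(v) = 0 (n(v) = 0*(-5) = 0)
r(V) = 1 (r(V) = sqrt(V + (1 - V)) = sqrt(1) = 1)
-45165 - 1/(r(n(9)) + 45463) = -45165 - 1/(1 + 45463) = -45165 - 1/45464 = -2053381561/45464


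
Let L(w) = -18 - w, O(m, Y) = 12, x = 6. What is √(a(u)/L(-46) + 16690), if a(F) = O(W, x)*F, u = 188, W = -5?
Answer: √821758/7 ≈ 129.50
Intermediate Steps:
a(F) = 12*F
√(a(u)/L(-46) + 16690) = √((12*188)/(-18 - 1*(-46)) + 16690) = √(2256/(-18 + 46) + 16690) = √(2256/28 + 16690) = √(2256*(1/28) + 16690) = √(564/7 + 16690) = √(117394/7) = √821758/7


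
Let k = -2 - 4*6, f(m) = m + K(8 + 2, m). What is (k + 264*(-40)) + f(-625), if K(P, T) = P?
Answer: -11201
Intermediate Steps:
f(m) = 10 + m (f(m) = m + (8 + 2) = m + 10 = 10 + m)
k = -26 (k = -2 - 24 = -26)
(k + 264*(-40)) + f(-625) = (-26 + 264*(-40)) + (10 - 625) = (-26 - 10560) - 615 = -10586 - 615 = -11201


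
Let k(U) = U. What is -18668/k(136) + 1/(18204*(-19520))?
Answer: -829190743697/6040815360 ≈ -137.26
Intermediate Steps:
-18668/k(136) + 1/(18204*(-19520)) = -18668/136 + 1/(18204*(-19520)) = -18668*1/136 + (1/18204)*(-1/19520) = -4667/34 - 1/355342080 = -829190743697/6040815360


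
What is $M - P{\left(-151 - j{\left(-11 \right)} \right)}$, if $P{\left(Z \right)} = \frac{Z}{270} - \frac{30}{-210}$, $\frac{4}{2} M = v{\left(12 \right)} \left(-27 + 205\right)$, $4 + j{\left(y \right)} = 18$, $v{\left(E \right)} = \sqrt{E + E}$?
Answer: $\frac{59}{126} + 178 \sqrt{6} \approx 436.48$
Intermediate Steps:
$v{\left(E \right)} = \sqrt{2} \sqrt{E}$ ($v{\left(E \right)} = \sqrt{2 E} = \sqrt{2} \sqrt{E}$)
$j{\left(y \right)} = 14$ ($j{\left(y \right)} = -4 + 18 = 14$)
$M = 178 \sqrt{6}$ ($M = \frac{\sqrt{2} \sqrt{12} \left(-27 + 205\right)}{2} = \frac{\sqrt{2} \cdot 2 \sqrt{3} \cdot 178}{2} = \frac{2 \sqrt{6} \cdot 178}{2} = \frac{356 \sqrt{6}}{2} = 178 \sqrt{6} \approx 436.01$)
$P{\left(Z \right)} = \frac{1}{7} + \frac{Z}{270}$ ($P{\left(Z \right)} = Z \frac{1}{270} - - \frac{1}{7} = \frac{Z}{270} + \frac{1}{7} = \frac{1}{7} + \frac{Z}{270}$)
$M - P{\left(-151 - j{\left(-11 \right)} \right)} = 178 \sqrt{6} - \left(\frac{1}{7} + \frac{-151 - 14}{270}\right) = 178 \sqrt{6} - \left(\frac{1}{7} + \frac{1}{270} \left(-165\right)\right) = 178 \sqrt{6} - \left(\frac{1}{7} - \frac{11}{18}\right) = 178 \sqrt{6} - - \frac{59}{126} = 178 \sqrt{6} + \frac{59}{126} = \frac{59}{126} + 178 \sqrt{6}$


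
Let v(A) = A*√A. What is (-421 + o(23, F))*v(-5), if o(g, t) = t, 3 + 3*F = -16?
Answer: 6410*I*√5/3 ≈ 4777.7*I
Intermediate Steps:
v(A) = A^(3/2)
F = -19/3 (F = -1 + (⅓)*(-16) = -1 - 16/3 = -19/3 ≈ -6.3333)
(-421 + o(23, F))*v(-5) = (-421 - 19/3)*(-5)^(3/2) = -(-6410)*I*√5/3 = 6410*I*√5/3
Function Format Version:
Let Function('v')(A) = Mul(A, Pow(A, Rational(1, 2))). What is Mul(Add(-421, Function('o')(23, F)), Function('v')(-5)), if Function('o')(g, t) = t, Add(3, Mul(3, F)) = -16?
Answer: Mul(Rational(6410, 3), I, Pow(5, Rational(1, 2))) ≈ Mul(4777.7, I)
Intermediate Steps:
Function('v')(A) = Pow(A, Rational(3, 2))
F = Rational(-19, 3) (F = Add(-1, Mul(Rational(1, 3), -16)) = Add(-1, Rational(-16, 3)) = Rational(-19, 3) ≈ -6.3333)
Mul(Add(-421, Function('o')(23, F)), Function('v')(-5)) = Mul(Add(-421, Rational(-19, 3)), Pow(-5, Rational(3, 2))) = Mul(Rational(-1282, 3), Mul(-5, I, Pow(5, Rational(1, 2)))) = Mul(Rational(6410, 3), I, Pow(5, Rational(1, 2)))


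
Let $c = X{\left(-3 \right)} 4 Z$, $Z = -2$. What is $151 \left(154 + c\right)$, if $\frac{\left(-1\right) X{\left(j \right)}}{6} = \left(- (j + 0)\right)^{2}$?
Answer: $88486$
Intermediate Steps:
$X{\left(j \right)} = - 6 j^{2}$ ($X{\left(j \right)} = - 6 \left(- (j + 0)\right)^{2} = - 6 \left(- j\right)^{2} = - 6 j^{2}$)
$c = 432$ ($c = - 6 \left(-3\right)^{2} \cdot 4 \left(-2\right) = \left(-6\right) 9 \cdot 4 \left(-2\right) = \left(-54\right) 4 \left(-2\right) = \left(-216\right) \left(-2\right) = 432$)
$151 \left(154 + c\right) = 151 \left(154 + 432\right) = 151 \cdot 586 = 88486$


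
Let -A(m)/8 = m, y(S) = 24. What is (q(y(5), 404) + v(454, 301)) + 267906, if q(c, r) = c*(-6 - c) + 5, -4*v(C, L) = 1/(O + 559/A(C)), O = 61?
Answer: 59047339755/220993 ≈ 2.6719e+5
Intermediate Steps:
A(m) = -8*m
v(C, L) = -1/(4*(61 - 559/(8*C))) (v(C, L) = -1/(4*(61 + 559/((-8*C)))) = -1/(4*(61 + 559*(-1/(8*C)))) = -1/(4*(61 - 559/(8*C))))
q(c, r) = 5 + c*(-6 - c)
(q(y(5), 404) + v(454, 301)) + 267906 = ((5 - 1*24² - 6*24) + 2*454/(559 - 488*454)) + 267906 = ((5 - 1*576 - 144) + 2*454/(559 - 221552)) + 267906 = ((5 - 576 - 144) + 2*454/(-220993)) + 267906 = (-715 + 2*454*(-1/220993)) + 267906 = (-715 - 908/220993) + 267906 = -158010903/220993 + 267906 = 59047339755/220993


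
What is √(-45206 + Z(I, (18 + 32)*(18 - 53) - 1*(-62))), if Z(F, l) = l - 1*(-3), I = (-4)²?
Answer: I*√46891 ≈ 216.54*I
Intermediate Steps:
I = 16
Z(F, l) = 3 + l (Z(F, l) = l + 3 = 3 + l)
√(-45206 + Z(I, (18 + 32)*(18 - 53) - 1*(-62))) = √(-45206 + (3 + ((18 + 32)*(18 - 53) - 1*(-62)))) = √(-45206 + (3 + (50*(-35) + 62))) = √(-45206 + (3 + (-1750 + 62))) = √(-45206 + (3 - 1688)) = √(-45206 - 1685) = √(-46891) = I*√46891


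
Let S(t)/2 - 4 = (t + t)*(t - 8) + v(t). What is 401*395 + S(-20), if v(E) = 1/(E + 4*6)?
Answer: 321287/2 ≈ 1.6064e+5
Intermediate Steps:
v(E) = 1/(24 + E) (v(E) = 1/(E + 24) = 1/(24 + E))
S(t) = 8 + 2/(24 + t) + 4*t*(-8 + t) (S(t) = 8 + 2*((t + t)*(t - 8) + 1/(24 + t)) = 8 + 2*((2*t)*(-8 + t) + 1/(24 + t)) = 8 + 2*(2*t*(-8 + t) + 1/(24 + t)) = 8 + 2*(1/(24 + t) + 2*t*(-8 + t)) = 8 + (2/(24 + t) + 4*t*(-8 + t)) = 8 + 2/(24 + t) + 4*t*(-8 + t))
401*395 + S(-20) = 401*395 + 2*(1 + 2*(24 - 20)*(2 + (-20)² - 8*(-20)))/(24 - 20) = 158395 + 2*(1 + 2*4*(2 + 400 + 160))/4 = 158395 + 2*(¼)*(1 + 2*4*562) = 158395 + 2*(¼)*(1 + 4496) = 158395 + 2*(¼)*4497 = 158395 + 4497/2 = 321287/2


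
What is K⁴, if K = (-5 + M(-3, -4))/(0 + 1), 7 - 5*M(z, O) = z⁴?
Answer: 96059601/625 ≈ 1.5370e+5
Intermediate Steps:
M(z, O) = 7/5 - z⁴/5
K = -99/5 (K = (-5 + (7/5 - ⅕*(-3)⁴))/(0 + 1) = (-5 + (7/5 - ⅕*81))/1 = (-5 + (7/5 - 81/5))*1 = (-5 - 74/5)*1 = -99/5*1 = -99/5 ≈ -19.800)
K⁴ = (-99/5)⁴ = 96059601/625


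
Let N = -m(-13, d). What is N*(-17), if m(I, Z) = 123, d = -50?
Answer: 2091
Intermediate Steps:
N = -123 (N = -1*123 = -123)
N*(-17) = -123*(-17) = 2091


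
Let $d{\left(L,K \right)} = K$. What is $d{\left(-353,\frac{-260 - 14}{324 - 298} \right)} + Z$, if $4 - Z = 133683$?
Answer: $- \frac{1737964}{13} \approx -1.3369 \cdot 10^{5}$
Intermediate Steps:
$Z = -133679$ ($Z = 4 - 133683 = -133679$)
$d{\left(-353,\frac{-260 - 14}{324 - 298} \right)} + Z = \frac{-260 - 14}{324 - 298} - 133679 = - \frac{274}{26} - 133679 = \left(-274\right) \frac{1}{26} - 133679 = - \frac{137}{13} - 133679 = - \frac{1737964}{13}$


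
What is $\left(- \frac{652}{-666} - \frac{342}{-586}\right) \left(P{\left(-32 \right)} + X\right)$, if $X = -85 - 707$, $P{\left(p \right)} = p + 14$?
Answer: $- \frac{13721490}{10841} \approx -1265.7$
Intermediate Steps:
$P{\left(p \right)} = 14 + p$
$X = -792$
$\left(- \frac{652}{-666} - \frac{342}{-586}\right) \left(P{\left(-32 \right)} + X\right) = \left(- \frac{652}{-666} - \frac{342}{-586}\right) \left(\left(14 - 32\right) - 792\right) = \left(\left(-652\right) \left(- \frac{1}{666}\right) - - \frac{171}{293}\right) \left(-18 - 792\right) = \left(\frac{326}{333} + \frac{171}{293}\right) \left(-810\right) = \frac{152461}{97569} \left(-810\right) = - \frac{13721490}{10841}$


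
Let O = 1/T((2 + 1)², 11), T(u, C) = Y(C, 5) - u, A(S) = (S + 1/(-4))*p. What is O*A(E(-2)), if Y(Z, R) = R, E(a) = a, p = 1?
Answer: 9/16 ≈ 0.56250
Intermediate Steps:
A(S) = -¼ + S (A(S) = (S + 1/(-4))*1 = (S - ¼)*1 = (-¼ + S)*1 = -¼ + S)
T(u, C) = 5 - u
O = -¼ (O = 1/(5 - (2 + 1)²) = 1/(5 - 1*3²) = 1/(5 - 1*9) = 1/(5 - 9) = 1/(-4) = -¼ ≈ -0.25000)
O*A(E(-2)) = -(-¼ - 2)/4 = -¼*(-9/4) = 9/16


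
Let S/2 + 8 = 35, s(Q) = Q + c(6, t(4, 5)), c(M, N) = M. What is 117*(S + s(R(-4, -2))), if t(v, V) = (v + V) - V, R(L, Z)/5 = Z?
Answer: 5850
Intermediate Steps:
R(L, Z) = 5*Z
t(v, V) = v (t(v, V) = (V + v) - V = v)
s(Q) = 6 + Q (s(Q) = Q + 6 = 6 + Q)
S = 54 (S = -16 + 2*35 = -16 + 70 = 54)
117*(S + s(R(-4, -2))) = 117*(54 + (6 + 5*(-2))) = 117*(54 + (6 - 10)) = 117*(54 - 4) = 117*50 = 5850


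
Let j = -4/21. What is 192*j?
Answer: -256/7 ≈ -36.571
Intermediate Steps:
j = -4/21 (j = -4*1/21 = -4/21 ≈ -0.19048)
192*j = 192*(-4/21) = -256/7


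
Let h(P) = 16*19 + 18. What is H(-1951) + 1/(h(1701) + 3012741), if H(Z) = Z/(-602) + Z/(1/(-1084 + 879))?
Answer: 725469825009845/1813863926 ≈ 3.9996e+5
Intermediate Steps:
h(P) = 322 (h(P) = 304 + 18 = 322)
H(Z) = -123411*Z/602 (H(Z) = Z*(-1/602) + Z/(1/(-205)) = -Z/602 + Z/(-1/205) = -Z/602 + Z*(-205) = -Z/602 - 205*Z = -123411*Z/602)
H(-1951) + 1/(h(1701) + 3012741) = -123411/602*(-1951) + 1/(322 + 3012741) = 240774861/602 + 1/3013063 = 725469825009845/1813863926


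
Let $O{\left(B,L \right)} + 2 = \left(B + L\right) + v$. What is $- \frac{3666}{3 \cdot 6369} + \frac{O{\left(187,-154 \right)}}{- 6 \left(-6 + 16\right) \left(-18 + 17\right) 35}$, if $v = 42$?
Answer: $- \frac{700421}{4458300} \approx -0.1571$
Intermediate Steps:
$O{\left(B,L \right)} = 40 + B + L$ ($O{\left(B,L \right)} = -2 + \left(\left(B + L\right) + 42\right) = -2 + \left(42 + B + L\right) = 40 + B + L$)
$- \frac{3666}{3 \cdot 6369} + \frac{O{\left(187,-154 \right)}}{- 6 \left(-6 + 16\right) \left(-18 + 17\right) 35} = - \frac{3666}{3 \cdot 6369} + \frac{40 + 187 - 154}{- 6 \left(-6 + 16\right) \left(-18 + 17\right) 35} = - \frac{3666}{19107} + \frac{73}{- 6 \cdot 10 \left(-1\right) 35} = \left(-3666\right) \frac{1}{19107} + \frac{73}{\left(-6\right) \left(-10\right) 35} = - \frac{1222}{6369} + \frac{73}{60 \cdot 35} = - \frac{1222}{6369} + \frac{73}{2100} = - \frac{700421}{4458300}$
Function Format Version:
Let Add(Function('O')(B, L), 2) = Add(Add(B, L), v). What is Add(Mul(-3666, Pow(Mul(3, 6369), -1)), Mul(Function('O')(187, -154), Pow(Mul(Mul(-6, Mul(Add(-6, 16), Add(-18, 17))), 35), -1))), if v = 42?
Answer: Rational(-700421, 4458300) ≈ -0.15710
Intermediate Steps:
Function('O')(B, L) = Add(40, B, L) (Function('O')(B, L) = Add(-2, Add(Add(B, L), 42)) = Add(-2, Add(42, B, L)) = Add(40, B, L))
Add(Mul(-3666, Pow(Mul(3, 6369), -1)), Mul(Function('O')(187, -154), Pow(Mul(Mul(-6, Mul(Add(-6, 16), Add(-18, 17))), 35), -1))) = Add(Mul(-3666, Pow(Mul(3, 6369), -1)), Mul(Add(40, 187, -154), Pow(Mul(Mul(-6, Mul(Add(-6, 16), Add(-18, 17))), 35), -1))) = Add(Mul(-3666, Pow(19107, -1)), Mul(73, Pow(Mul(Mul(-6, Mul(10, -1)), 35), -1))) = Add(Mul(-3666, Rational(1, 19107)), Mul(73, Pow(Mul(Mul(-6, -10), 35), -1))) = Add(Rational(-1222, 6369), Mul(73, Pow(Mul(60, 35), -1))) = Add(Rational(-1222, 6369), Mul(73, Pow(2100, -1))) = Add(Rational(-1222, 6369), Mul(73, Rational(1, 2100))) = Add(Rational(-1222, 6369), Rational(73, 2100)) = Rational(-700421, 4458300)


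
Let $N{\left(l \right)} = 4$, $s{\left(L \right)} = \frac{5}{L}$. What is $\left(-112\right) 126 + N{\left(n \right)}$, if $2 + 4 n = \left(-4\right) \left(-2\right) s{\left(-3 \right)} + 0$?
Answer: $-14108$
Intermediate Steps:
$n = - \frac{23}{6}$ ($n = - \frac{1}{2} + \frac{\left(-4\right) \left(-2\right) \frac{5}{-3} + 0}{4} = - \frac{1}{2} + \frac{8 \cdot 5 \left(- \frac{1}{3}\right) + 0}{4} = - \frac{1}{2} + \frac{8 \left(- \frac{5}{3}\right) + 0}{4} = - \frac{1}{2} + \frac{- \frac{40}{3} + 0}{4} = - \frac{1}{2} + \frac{1}{4} \left(- \frac{40}{3}\right) = - \frac{1}{2} - \frac{10}{3} = - \frac{23}{6} \approx -3.8333$)
$\left(-112\right) 126 + N{\left(n \right)} = \left(-112\right) 126 + 4 = -14112 + 4 = -14108$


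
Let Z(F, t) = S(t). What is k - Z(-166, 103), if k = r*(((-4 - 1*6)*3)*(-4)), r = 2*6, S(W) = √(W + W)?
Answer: 1440 - √206 ≈ 1425.6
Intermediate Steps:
S(W) = √2*√W (S(W) = √(2*W) = √2*√W)
Z(F, t) = √2*√t
r = 12
k = 1440 (k = 12*(((-4 - 1*6)*3)*(-4)) = 12*(((-4 - 6)*3)*(-4)) = 12*(-10*3*(-4)) = 12*(-30*(-4)) = 12*120 = 1440)
k - Z(-166, 103) = 1440 - √2*√103 = 1440 - √206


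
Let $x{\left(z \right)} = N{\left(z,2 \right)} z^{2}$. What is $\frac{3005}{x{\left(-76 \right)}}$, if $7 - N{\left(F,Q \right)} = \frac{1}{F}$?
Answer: $\frac{3005}{40508} \approx 0.074183$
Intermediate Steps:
$N{\left(F,Q \right)} = 7 - \frac{1}{F}$
$x{\left(z \right)} = z^{2} \left(7 - \frac{1}{z}\right)$ ($x{\left(z \right)} = \left(7 - \frac{1}{z}\right) z^{2} = z^{2} \left(7 - \frac{1}{z}\right)$)
$\frac{3005}{x{\left(-76 \right)}} = \frac{3005}{\left(-76\right) \left(-1 + 7 \left(-76\right)\right)} = \frac{3005}{\left(-76\right) \left(-1 - 532\right)} = \frac{3005}{\left(-76\right) \left(-533\right)} = \frac{3005}{40508}$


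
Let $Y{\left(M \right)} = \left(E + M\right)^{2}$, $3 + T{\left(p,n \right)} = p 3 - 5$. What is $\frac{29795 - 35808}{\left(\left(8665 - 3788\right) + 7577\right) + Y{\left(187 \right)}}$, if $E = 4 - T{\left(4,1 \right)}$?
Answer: $- \frac{6013}{47423} \approx -0.1268$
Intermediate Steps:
$T{\left(p,n \right)} = -8 + 3 p$ ($T{\left(p,n \right)} = -3 + \left(p 3 - 5\right) = -3 + \left(3 p - 5\right) = -3 + \left(-5 + 3 p\right) = -8 + 3 p$)
$E = 0$ ($E = 4 - \left(-8 + 3 \cdot 4\right) = 4 - \left(-8 + 12\right) = 4 - 4 = 0$)
$Y{\left(M \right)} = M^{2}$ ($Y{\left(M \right)} = \left(0 + M\right)^{2} = M^{2}$)
$\frac{29795 - 35808}{\left(\left(8665 - 3788\right) + 7577\right) + Y{\left(187 \right)}} = \frac{29795 - 35808}{\left(\left(8665 - 3788\right) + 7577\right) + 187^{2}} = - \frac{6013}{\left(4877 + 7577\right) + 34969} = - \frac{6013}{12454 + 34969} = - \frac{6013}{47423}$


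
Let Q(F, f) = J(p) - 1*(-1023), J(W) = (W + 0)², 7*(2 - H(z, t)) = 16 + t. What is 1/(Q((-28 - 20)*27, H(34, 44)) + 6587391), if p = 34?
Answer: 1/6589570 ≈ 1.5175e-7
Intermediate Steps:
H(z, t) = -2/7 - t/7 (H(z, t) = 2 - (16 + t)/7 = 2 + (-16/7 - t/7) = -2/7 - t/7)
J(W) = W²
Q(F, f) = 2179 (Q(F, f) = 34² - 1*(-1023) = 1156 + 1023 = 2179)
1/(Q((-28 - 20)*27, H(34, 44)) + 6587391) = 1/(2179 + 6587391) = 1/6589570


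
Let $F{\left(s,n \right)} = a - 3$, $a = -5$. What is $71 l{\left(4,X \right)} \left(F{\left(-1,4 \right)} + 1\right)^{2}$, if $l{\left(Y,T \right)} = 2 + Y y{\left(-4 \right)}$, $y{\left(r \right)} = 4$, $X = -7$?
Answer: $62622$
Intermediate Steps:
$F{\left(s,n \right)} = -8$ ($F{\left(s,n \right)} = -5 - 3 = -8$)
$l{\left(Y,T \right)} = 2 + 4 Y$ ($l{\left(Y,T \right)} = 2 + Y 4 = 2 + 4 Y$)
$71 l{\left(4,X \right)} \left(F{\left(-1,4 \right)} + 1\right)^{2} = 71 \left(2 + 4 \cdot 4\right) \left(-8 + 1\right)^{2} = 71 \left(2 + 16\right) \left(-7\right)^{2} = 71 \cdot 18 \cdot 49 = 1278 \cdot 49 = 62622$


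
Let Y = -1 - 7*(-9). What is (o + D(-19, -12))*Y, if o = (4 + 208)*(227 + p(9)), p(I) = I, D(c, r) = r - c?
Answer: 3102418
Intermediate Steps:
Y = 62 (Y = -1 + 63 = 62)
o = 50032 (o = (4 + 208)*(227 + 9) = 212*236 = 50032)
(o + D(-19, -12))*Y = (50032 + (-12 - 1*(-19)))*62 = (50032 + (-12 + 19))*62 = (50032 + 7)*62 = 50039*62 = 3102418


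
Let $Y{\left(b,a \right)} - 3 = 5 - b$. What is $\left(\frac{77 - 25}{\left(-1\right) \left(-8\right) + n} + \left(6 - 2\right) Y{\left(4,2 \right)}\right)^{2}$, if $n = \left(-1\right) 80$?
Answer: $\frac{75625}{324} \approx 233.41$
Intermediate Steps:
$Y{\left(b,a \right)} = 8 - b$ ($Y{\left(b,a \right)} = 3 - \left(-5 + b\right) = 8 - b$)
$n = -80$
$\left(\frac{77 - 25}{\left(-1\right) \left(-8\right) + n} + \left(6 - 2\right) Y{\left(4,2 \right)}\right)^{2} = \left(\frac{77 - 25}{\left(-1\right) \left(-8\right) - 80} + \left(6 - 2\right) \left(8 - 4\right)\right)^{2} = \left(\frac{52}{8 - 80} + 4 \left(8 - 4\right)\right)^{2} = \left(\frac{52}{-72} + 4 \cdot 4\right)^{2} = \left(52 \left(- \frac{1}{72}\right) + 16\right)^{2} = \left(- \frac{13}{18} + 16\right)^{2} = \left(\frac{275}{18}\right)^{2} = \frac{75625}{324}$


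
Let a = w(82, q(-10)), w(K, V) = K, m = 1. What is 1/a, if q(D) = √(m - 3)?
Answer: 1/82 ≈ 0.012195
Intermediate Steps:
q(D) = I*√2 (q(D) = √(1 - 3) = √(-2) = I*√2)
a = 82
1/a = 1/82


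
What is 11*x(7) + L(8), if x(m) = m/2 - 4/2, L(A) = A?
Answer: 49/2 ≈ 24.500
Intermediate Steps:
x(m) = -2 + m/2 (x(m) = m*(1/2) - 4*1/2 = m/2 - 2 = -2 + m/2)
11*x(7) + L(8) = 11*(-2 + (1/2)*7) + 8 = 11*(-2 + 7/2) + 8 = 11*(3/2) + 8 = 33/2 + 8 = 49/2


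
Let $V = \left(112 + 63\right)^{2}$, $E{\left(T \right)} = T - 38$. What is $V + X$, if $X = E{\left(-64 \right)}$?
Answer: $30523$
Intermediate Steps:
$E{\left(T \right)} = -38 + T$ ($E{\left(T \right)} = T - 38 = -38 + T$)
$X = -102$ ($X = -38 - 64 = -102$)
$V = 30625$ ($V = 175^{2} = 30625$)
$V + X = 30625 - 102 = 30523$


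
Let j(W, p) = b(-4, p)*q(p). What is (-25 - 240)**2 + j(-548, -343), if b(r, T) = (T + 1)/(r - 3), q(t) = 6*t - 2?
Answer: -212945/7 ≈ -30421.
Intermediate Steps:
q(t) = -2 + 6*t
b(r, T) = (1 + T)/(-3 + r)
j(W, p) = (-2 + 6*p)*(-1/7 - p/7) (j(W, p) = ((1 + p)/(-3 - 4))*(-2 + 6*p) = ((1 + p)/(-7))*(-2 + 6*p) = (-(1 + p)/7)*(-2 + 6*p) = (-1/7 - p/7)*(-2 + 6*p) = (-2 + 6*p)*(-1/7 - p/7))
(-25 - 240)**2 + j(-548, -343) = (-25 - 240)**2 + (2/7 - 6/7*(-343)**2 - 4/7*(-343)) = (-265)**2 + (2/7 - 6/7*117649 + 196) = 70225 + (2/7 - 100842 + 196) = 70225 - 704520/7 = -212945/7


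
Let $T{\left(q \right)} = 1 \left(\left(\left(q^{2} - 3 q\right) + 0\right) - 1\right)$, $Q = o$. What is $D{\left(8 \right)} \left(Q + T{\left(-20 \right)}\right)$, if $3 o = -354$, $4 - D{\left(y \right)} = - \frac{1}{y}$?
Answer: $\frac{11253}{8} \approx 1406.6$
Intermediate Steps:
$D{\left(y \right)} = 4 + \frac{1}{y}$ ($D{\left(y \right)} = 4 - - \frac{1}{y} = 4 + \frac{1}{y}$)
$o = -118$ ($o = \frac{1}{3} \left(-354\right) = -118$)
$Q = -118$
$T{\left(q \right)} = -1 + q^{2} - 3 q$ ($T{\left(q \right)} = 1 \left(\left(q^{2} - 3 q\right) - 1\right) = 1 \left(-1 + q^{2} - 3 q\right) = -1 + q^{2} - 3 q$)
$D{\left(8 \right)} \left(Q + T{\left(-20 \right)}\right) = \left(4 + \frac{1}{8}\right) \left(-118 - \left(-59 - 400\right)\right) = \left(4 + \frac{1}{8}\right) \left(-118 + \left(-1 + 400 + 60\right)\right) = \frac{33 \left(-118 + 459\right)}{8} = \frac{33}{8} \cdot 341 = \frac{11253}{8}$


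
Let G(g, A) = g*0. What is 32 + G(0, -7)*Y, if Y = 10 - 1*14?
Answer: 32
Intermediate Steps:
G(g, A) = 0
Y = -4 (Y = 10 - 14 = -4)
32 + G(0, -7)*Y = 32 + 0*(-4) = 32 + 0 = 32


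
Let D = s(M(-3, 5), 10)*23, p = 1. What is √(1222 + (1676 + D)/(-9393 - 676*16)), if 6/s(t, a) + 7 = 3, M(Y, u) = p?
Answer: √40737642866/5774 ≈ 34.956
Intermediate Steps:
M(Y, u) = 1
s(t, a) = -3/2 (s(t, a) = 6/(-7 + 3) = 6/(-4) = 6*(-¼) = -3/2)
D = -69/2 (D = -3/2*23 = -69/2 ≈ -34.500)
√(1222 + (1676 + D)/(-9393 - 676*16)) = √(1222 + (1676 - 69/2)/(-9393 - 676*16)) = √(1222 + 3283/(2*(-9393 - 10816))) = √(1222 + (3283/2)/(-20209)) = √(1222 + (3283/2)*(-1/20209)) = √(1222 - 469/5774) = √(7055359/5774) = √40737642866/5774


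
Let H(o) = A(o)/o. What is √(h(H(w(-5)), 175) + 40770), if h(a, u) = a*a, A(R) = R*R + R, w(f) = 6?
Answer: √40819 ≈ 202.04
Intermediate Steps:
A(R) = R + R² (A(R) = R² + R = R + R²)
H(o) = 1 + o (H(o) = (o*(1 + o))/o = 1 + o)
h(a, u) = a²
√(h(H(w(-5)), 175) + 40770) = √((1 + 6)² + 40770) = √(7² + 40770) = √(49 + 40770) = √40819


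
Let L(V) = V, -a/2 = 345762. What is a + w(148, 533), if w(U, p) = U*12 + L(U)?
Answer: -689600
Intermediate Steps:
a = -691524 (a = -2*345762 = -691524)
w(U, p) = 13*U (w(U, p) = U*12 + U = 12*U + U = 13*U)
a + w(148, 533) = -691524 + 13*148 = -691524 + 1924 = -689600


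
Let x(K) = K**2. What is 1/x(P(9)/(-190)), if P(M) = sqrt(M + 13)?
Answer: 18050/11 ≈ 1640.9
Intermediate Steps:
P(M) = sqrt(13 + M)
1/x(P(9)/(-190)) = 1/((sqrt(13 + 9)/(-190))**2) = 1/((sqrt(22)*(-1/190))**2) = 1/((-sqrt(22)/190)**2) = 1/(11/18050) = 18050/11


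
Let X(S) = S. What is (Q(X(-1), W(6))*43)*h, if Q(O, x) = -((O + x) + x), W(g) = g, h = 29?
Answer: -13717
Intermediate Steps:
Q(O, x) = -O - 2*x (Q(O, x) = -(O + 2*x) = -O - 2*x)
(Q(X(-1), W(6))*43)*h = ((-1*(-1) - 2*6)*43)*29 = ((1 - 12)*43)*29 = -11*43*29 = -473*29 = -13717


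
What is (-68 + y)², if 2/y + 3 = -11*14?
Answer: 114019684/24649 ≈ 4625.7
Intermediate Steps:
y = -2/157 (y = 2/(-3 - 11*14) = 2/(-3 - 154) = 2/(-157) = 2*(-1/157) = -2/157 ≈ -0.012739)
(-68 + y)² = (-68 - 2/157)² = (-10678/157)² = 114019684/24649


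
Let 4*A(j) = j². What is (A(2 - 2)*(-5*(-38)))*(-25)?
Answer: 0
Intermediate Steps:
A(j) = j²/4
(A(2 - 2)*(-5*(-38)))*(-25) = (((2 - 2)²/4)*(-5*(-38)))*(-25) = (((¼)*0²)*190)*(-25) = (((¼)*0)*190)*(-25) = (0*190)*(-25) = 0*(-25) = 0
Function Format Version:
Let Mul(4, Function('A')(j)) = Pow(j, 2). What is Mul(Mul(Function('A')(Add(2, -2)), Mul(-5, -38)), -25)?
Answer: 0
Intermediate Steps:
Function('A')(j) = Mul(Rational(1, 4), Pow(j, 2))
Mul(Mul(Function('A')(Add(2, -2)), Mul(-5, -38)), -25) = Mul(Mul(Mul(Rational(1, 4), Pow(Add(2, -2), 2)), Mul(-5, -38)), -25) = Mul(Mul(Mul(Rational(1, 4), Pow(0, 2)), 190), -25) = Mul(Mul(Mul(Rational(1, 4), 0), 190), -25) = Mul(Mul(0, 190), -25) = Mul(0, -25) = 0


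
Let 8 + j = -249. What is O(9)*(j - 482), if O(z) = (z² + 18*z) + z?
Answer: -186228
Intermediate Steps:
j = -257 (j = -8 - 249 = -257)
O(z) = z² + 19*z
O(9)*(j - 482) = (9*(19 + 9))*(-257 - 482) = (9*28)*(-739) = 252*(-739) = -186228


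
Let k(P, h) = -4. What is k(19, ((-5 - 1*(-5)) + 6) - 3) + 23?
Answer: 19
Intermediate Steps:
k(19, ((-5 - 1*(-5)) + 6) - 3) + 23 = -4 + 23 = 19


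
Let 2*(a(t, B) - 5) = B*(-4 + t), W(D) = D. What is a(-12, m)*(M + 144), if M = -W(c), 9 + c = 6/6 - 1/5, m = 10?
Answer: -11415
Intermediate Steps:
c = -41/5 (c = -9 + (6/6 - 1/5) = -9 + (6*(⅙) - 1*⅕) = -9 + (1 - ⅕) = -9 + ⅘ = -41/5 ≈ -8.2000)
a(t, B) = 5 + B*(-4 + t)/2 (a(t, B) = 5 + (B*(-4 + t))/2 = 5 + B*(-4 + t)/2)
M = 41/5 (M = -1*(-41/5) = 41/5 ≈ 8.2000)
a(-12, m)*(M + 144) = (5 - 2*10 + (½)*10*(-12))*(41/5 + 144) = (5 - 20 - 60)*(761/5) = -75*761/5 = -11415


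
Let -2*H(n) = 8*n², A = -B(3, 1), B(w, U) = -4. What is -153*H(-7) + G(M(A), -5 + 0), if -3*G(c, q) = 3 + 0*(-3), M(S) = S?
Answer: 29987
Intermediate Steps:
A = 4 (A = -1*(-4) = 4)
H(n) = -4*n²
G(c, q) = -1 (G(c, q) = -(3 + 0*(-3))/3 = -(3 + 0)/3 = -⅓*3 = -1)
-153*H(-7) + G(M(A), -5 + 0) = -(-612)*(-7)² - 1 = -(-612)*49 - 1 = -153*(-196) - 1 = 29988 - 1 = 29987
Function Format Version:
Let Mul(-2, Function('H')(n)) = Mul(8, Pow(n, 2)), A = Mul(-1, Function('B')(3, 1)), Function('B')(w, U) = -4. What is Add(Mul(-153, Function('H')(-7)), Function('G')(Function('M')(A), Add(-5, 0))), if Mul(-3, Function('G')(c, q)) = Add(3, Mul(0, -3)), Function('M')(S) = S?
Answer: 29987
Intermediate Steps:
A = 4 (A = Mul(-1, -4) = 4)
Function('H')(n) = Mul(-4, Pow(n, 2)) (Function('H')(n) = Mul(Rational(-1, 2), Mul(8, Pow(n, 2))) = Mul(-4, Pow(n, 2)))
Function('G')(c, q) = -1 (Function('G')(c, q) = Mul(Rational(-1, 3), Add(3, Mul(0, -3))) = Mul(Rational(-1, 3), Add(3, 0)) = Mul(Rational(-1, 3), 3) = -1)
Add(Mul(-153, Function('H')(-7)), Function('G')(Function('M')(A), Add(-5, 0))) = Add(Mul(-153, Mul(-4, Pow(-7, 2))), -1) = Add(Mul(-153, Mul(-4, 49)), -1) = Add(Mul(-153, -196), -1) = Add(29988, -1) = 29987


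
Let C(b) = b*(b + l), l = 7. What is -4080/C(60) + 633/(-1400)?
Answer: -137611/93800 ≈ -1.4671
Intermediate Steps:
C(b) = b*(7 + b) (C(b) = b*(b + 7) = b*(7 + b))
-4080/C(60) + 633/(-1400) = -4080*1/(60*(7 + 60)) + 633/(-1400) = -4080/(60*67) + 633*(-1/1400) = -4080/4020 - 633/1400 = -4080*1/4020 - 633/1400 = -68/67 - 633/1400 = -137611/93800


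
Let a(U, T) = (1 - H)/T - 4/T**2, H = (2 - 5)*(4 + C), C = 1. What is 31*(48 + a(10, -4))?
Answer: 5425/4 ≈ 1356.3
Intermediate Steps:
H = -15 (H = (2 - 5)*(4 + 1) = -3*5 = -15)
a(U, T) = -4/T**2 + 16/T (a(U, T) = (1 - 1*(-15))/T - 4/T**2 = (1 + 15)/T - 4/T**2 = 16/T - 4/T**2 = -4/T**2 + 16/T)
31*(48 + a(10, -4)) = 31*(48 + 4*(-1 + 4*(-4))/(-4)**2) = 31*(48 + 4*(1/16)*(-1 - 16)) = 31*(48 + 4*(1/16)*(-17)) = 31*(48 - 17/4) = 31*(175/4) = 5425/4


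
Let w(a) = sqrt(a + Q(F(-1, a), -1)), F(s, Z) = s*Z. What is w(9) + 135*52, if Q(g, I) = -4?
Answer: 7020 + sqrt(5) ≈ 7022.2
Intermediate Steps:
F(s, Z) = Z*s
w(a) = sqrt(-4 + a) (w(a) = sqrt(a - 4) = sqrt(-4 + a))
w(9) + 135*52 = sqrt(-4 + 9) + 135*52 = sqrt(5) + 7020 = 7020 + sqrt(5)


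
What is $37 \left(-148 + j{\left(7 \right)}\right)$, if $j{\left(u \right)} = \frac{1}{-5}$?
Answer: $- \frac{27417}{5} \approx -5483.4$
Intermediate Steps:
$j{\left(u \right)} = - \frac{1}{5}$
$37 \left(-148 + j{\left(7 \right)}\right) = 37 \left(-148 - \frac{1}{5}\right) = 37 \left(- \frac{741}{5}\right) = - \frac{27417}{5}$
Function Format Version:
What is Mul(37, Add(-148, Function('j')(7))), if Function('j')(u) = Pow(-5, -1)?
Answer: Rational(-27417, 5) ≈ -5483.4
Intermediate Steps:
Function('j')(u) = Rational(-1, 5)
Mul(37, Add(-148, Function('j')(7))) = Mul(37, Add(-148, Rational(-1, 5))) = Mul(37, Rational(-741, 5)) = Rational(-27417, 5)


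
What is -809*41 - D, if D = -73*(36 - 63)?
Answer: -35140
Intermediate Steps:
D = 1971 (D = -73*(-27) = 1971)
-809*41 - D = -809*41 - 1*1971 = -33169 - 1971 = -35140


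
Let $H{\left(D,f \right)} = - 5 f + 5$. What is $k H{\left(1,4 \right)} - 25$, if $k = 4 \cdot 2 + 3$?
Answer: $-190$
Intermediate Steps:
$H{\left(D,f \right)} = 5 - 5 f$
$k = 11$ ($k = 8 + 3 = 11$)
$k H{\left(1,4 \right)} - 25 = 11 \left(5 - 20\right) - 25 = 11 \left(-15\right) - 25 = -165 - 25 = -190$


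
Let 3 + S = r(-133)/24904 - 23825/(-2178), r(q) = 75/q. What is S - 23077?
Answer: -7564598152165/327910968 ≈ -23069.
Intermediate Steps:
S = 2603256371/327910968 (S = -3 + ((75/(-133))/24904 - 23825/(-2178)) = -3 + ((75*(-1/133))*(1/24904) - 23825*(-1/2178)) = -3 + (-75/133*1/24904 + 23825/2178) = -3 + (-75/3312232 + 23825/2178) = -3 + 3586989275/327910968 = 2603256371/327910968 ≈ 7.9389)
S - 23077 = 2603256371/327910968 - 23077 = -7564598152165/327910968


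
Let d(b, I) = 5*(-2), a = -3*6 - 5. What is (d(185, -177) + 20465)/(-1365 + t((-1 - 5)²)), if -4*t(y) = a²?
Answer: -81820/5989 ≈ -13.662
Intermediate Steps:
a = -23 (a = -18 - 5 = -23)
d(b, I) = -10
t(y) = -529/4 (t(y) = -¼*(-23)² = -¼*529 = -529/4)
(d(185, -177) + 20465)/(-1365 + t((-1 - 5)²)) = (-10 + 20465)/(-1365 - 529/4) = 20455/(-5989/4) = 20455*(-4/5989) = -81820/5989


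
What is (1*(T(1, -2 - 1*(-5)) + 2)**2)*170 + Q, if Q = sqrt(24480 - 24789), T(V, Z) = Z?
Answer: 4250 + I*sqrt(309) ≈ 4250.0 + 17.578*I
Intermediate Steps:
Q = I*sqrt(309) (Q = sqrt(-309) = I*sqrt(309) ≈ 17.578*I)
(1*(T(1, -2 - 1*(-5)) + 2)**2)*170 + Q = (1*((-2 - 1*(-5)) + 2)**2)*170 + I*sqrt(309) = (1*((-2 + 5) + 2)**2)*170 + I*sqrt(309) = (1*(3 + 2)**2)*170 + I*sqrt(309) = (1*5**2)*170 + I*sqrt(309) = (1*25)*170 + I*sqrt(309) = 25*170 + I*sqrt(309) = 4250 + I*sqrt(309)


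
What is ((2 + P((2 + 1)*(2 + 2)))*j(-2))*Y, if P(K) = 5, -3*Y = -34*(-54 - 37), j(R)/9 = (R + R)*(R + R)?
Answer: -1039584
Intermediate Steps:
j(R) = 36*R**2 (j(R) = 9*((R + R)*(R + R)) = 9*((2*R)*(2*R)) = 9*(4*R**2) = 36*R**2)
Y = -3094/3 (Y = -(-34)*(-54 - 37)/3 = -(-34)*(-91)/3 = -1/3*3094 = -3094/3 ≈ -1031.3)
((2 + P((2 + 1)*(2 + 2)))*j(-2))*Y = ((2 + 5)*(36*(-2)**2))*(-3094/3) = (7*(36*4))*(-3094/3) = (7*144)*(-3094/3) = 1008*(-3094/3) = -1039584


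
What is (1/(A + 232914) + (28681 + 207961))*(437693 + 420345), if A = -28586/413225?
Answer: 424837232074070346389/2092301284 ≈ 2.0305e+11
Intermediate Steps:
A = -28586/413225 (A = -28586*1/413225 = -28586/413225 ≈ -0.069178)
(1/(A + 232914) + (28681 + 207961))*(437693 + 420345) = (1/(-28586/413225 + 232914) + (28681 + 207961))*(437693 + 420345) = (1/(96245859064/413225) + 236642)*858038 = (413225/96245859064 + 236642)*858038 = (22775812581036313/96245859064)*858038 = 424837232074070346389/2092301284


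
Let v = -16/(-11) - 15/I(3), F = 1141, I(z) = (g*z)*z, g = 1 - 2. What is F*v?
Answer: 117523/33 ≈ 3561.3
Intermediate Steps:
g = -1
I(z) = -z**2 (I(z) = (-z)*z = -z**2)
v = 103/33 (v = -16/(-11) - 15/((-1*3**2)) = -16*(-1/11) - 15/((-1*9)) = 16/11 - 15/(-9) = 16/11 - 15*(-1/9) = 16/11 + 5/3 = 103/33 ≈ 3.1212)
F*v = 1141*(103/33) = 117523/33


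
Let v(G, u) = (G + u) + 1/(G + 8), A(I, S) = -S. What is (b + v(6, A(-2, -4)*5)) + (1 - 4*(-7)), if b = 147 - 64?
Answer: 1933/14 ≈ 138.07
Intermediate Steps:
b = 83
v(G, u) = G + u + 1/(8 + G) (v(G, u) = (G + u) + 1/(8 + G) = G + u + 1/(8 + G))
(b + v(6, A(-2, -4)*5)) + (1 - 4*(-7)) = (83 + (1 + 6**2 + 8*6 + 8*(-1*(-4)*5) + 6*(-1*(-4)*5))/(8 + 6)) + (1 - 4*(-7)) = (83 + (1 + 36 + 48 + 8*(4*5) + 6*(4*5))/14) + (1 + 28) = (83 + (1 + 36 + 48 + 8*20 + 6*20)/14) + 29 = (83 + (1 + 36 + 48 + 160 + 120)/14) + 29 = (83 + (1/14)*365) + 29 = (83 + 365/14) + 29 = 1527/14 + 29 = 1933/14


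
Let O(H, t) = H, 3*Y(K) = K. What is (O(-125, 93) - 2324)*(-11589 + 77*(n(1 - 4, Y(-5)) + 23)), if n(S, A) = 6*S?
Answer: 27438596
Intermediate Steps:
Y(K) = K/3
(O(-125, 93) - 2324)*(-11589 + 77*(n(1 - 4, Y(-5)) + 23)) = (-125 - 2324)*(-11589 + 77*(6*(1 - 4) + 23)) = -2449*(-11589 + 77*(6*(-3) + 23)) = -2449*(-11589 + 77*(-18 + 23)) = -2449*(-11589 + 77*5) = -2449*(-11589 + 385) = -2449*(-11204) = 27438596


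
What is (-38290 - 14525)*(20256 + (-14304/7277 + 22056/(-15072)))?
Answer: -4888205616554715/4569956 ≈ -1.0696e+9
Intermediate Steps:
(-38290 - 14525)*(20256 + (-14304/7277 + 22056/(-15072))) = -52815*(20256 + (-14304*1/7277 + 22056*(-1/15072))) = -52815*(20256 + (-14304/7277 - 919/628)) = -52815*(20256 - 15670475/4569956) = -52815*92553358261/4569956 = -4888205616554715/4569956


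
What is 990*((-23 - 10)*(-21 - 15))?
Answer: 1176120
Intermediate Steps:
990*((-23 - 10)*(-21 - 15)) = 990*(-33*(-36)) = 990*1188 = 1176120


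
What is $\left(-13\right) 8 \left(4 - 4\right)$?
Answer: $0$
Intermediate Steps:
$\left(-13\right) 8 \left(4 - 4\right) = \left(-104\right) 0 = 0$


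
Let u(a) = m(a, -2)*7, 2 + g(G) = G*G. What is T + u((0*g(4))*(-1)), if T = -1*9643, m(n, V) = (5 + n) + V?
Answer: -9622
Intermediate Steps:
g(G) = -2 + G² (g(G) = -2 + G*G = -2 + G²)
m(n, V) = 5 + V + n
u(a) = 21 + 7*a (u(a) = (5 - 2 + a)*7 = (3 + a)*7 = 21 + 7*a)
T = -9643
T + u((0*g(4))*(-1)) = -9643 + (21 + 7*((0*(-2 + 4²))*(-1))) = -9643 + (21 + 7*((0*(-2 + 16))*(-1))) = -9643 + (21 + 7*((0*14)*(-1))) = -9643 + (21 + 7*(0*(-1))) = -9643 + (21 + 7*0) = -9643 + (21 + 0) = -9643 + 21 = -9622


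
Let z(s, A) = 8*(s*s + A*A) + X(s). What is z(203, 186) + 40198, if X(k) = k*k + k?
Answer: 688050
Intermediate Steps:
X(k) = k + k² (X(k) = k² + k = k + k²)
z(s, A) = 8*A² + 8*s² + s*(1 + s) (z(s, A) = 8*(s*s + A*A) + s*(1 + s) = 8*(s² + A²) + s*(1 + s) = 8*(A² + s²) + s*(1 + s) = (8*A² + 8*s²) + s*(1 + s) = 8*A² + 8*s² + s*(1 + s))
z(203, 186) + 40198 = (203 + 8*186² + 9*203²) + 40198 = (203 + 8*34596 + 9*41209) + 40198 = (203 + 276768 + 370881) + 40198 = 647852 + 40198 = 688050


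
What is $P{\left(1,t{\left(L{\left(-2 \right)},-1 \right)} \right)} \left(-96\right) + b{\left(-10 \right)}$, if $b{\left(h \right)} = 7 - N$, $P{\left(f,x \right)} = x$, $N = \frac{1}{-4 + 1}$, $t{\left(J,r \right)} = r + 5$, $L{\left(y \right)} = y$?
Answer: $- \frac{1130}{3} \approx -376.67$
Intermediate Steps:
$t{\left(J,r \right)} = 5 + r$
$N = - \frac{1}{3}$ ($N = \frac{1}{-3} = - \frac{1}{3} \approx -0.33333$)
$b{\left(h \right)} = \frac{22}{3}$ ($b{\left(h \right)} = 7 - - \frac{1}{3} = 7 + \frac{1}{3} = \frac{22}{3}$)
$P{\left(1,t{\left(L{\left(-2 \right)},-1 \right)} \right)} \left(-96\right) + b{\left(-10 \right)} = \left(5 - 1\right) \left(-96\right) + \frac{22}{3} = 4 \left(-96\right) + \frac{22}{3} = -384 + \frac{22}{3} = - \frac{1130}{3}$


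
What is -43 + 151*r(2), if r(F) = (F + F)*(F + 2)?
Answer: 2373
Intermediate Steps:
r(F) = 2*F*(2 + F) (r(F) = (2*F)*(2 + F) = 2*F*(2 + F))
-43 + 151*r(2) = -43 + 151*(2*2*(2 + 2)) = -43 + 151*(2*2*4) = -43 + 151*16 = -43 + 2416 = 2373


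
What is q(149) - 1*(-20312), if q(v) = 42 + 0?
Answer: 20354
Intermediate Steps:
q(v) = 42
q(149) - 1*(-20312) = 42 - 1*(-20312) = 42 + 20312 = 20354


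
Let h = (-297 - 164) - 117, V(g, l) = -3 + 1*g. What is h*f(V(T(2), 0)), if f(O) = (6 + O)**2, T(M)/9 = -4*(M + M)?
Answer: -11491218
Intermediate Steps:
T(M) = -72*M (T(M) = 9*(-4*(M + M)) = 9*(-8*M) = -72*M)
V(g, l) = -3 + g
h = -578 (h = -461 - 117 = -578)
h*f(V(T(2), 0)) = -578*(6 + (-3 - 72*2))**2 = -578*(6 + (-3 - 144))**2 = -578*(6 - 147)**2 = -578*(-141)**2 = -578*19881 = -11491218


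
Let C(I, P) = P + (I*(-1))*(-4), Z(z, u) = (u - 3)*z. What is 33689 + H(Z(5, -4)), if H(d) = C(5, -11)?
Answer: 33698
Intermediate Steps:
Z(z, u) = z*(-3 + u) (Z(z, u) = (-3 + u)*z = z*(-3 + u))
C(I, P) = P + 4*I (C(I, P) = P - I*(-4) = P + 4*I)
H(d) = 9 (H(d) = -11 + 4*5 = -11 + 20 = 9)
33689 + H(Z(5, -4)) = 33689 + 9 = 33698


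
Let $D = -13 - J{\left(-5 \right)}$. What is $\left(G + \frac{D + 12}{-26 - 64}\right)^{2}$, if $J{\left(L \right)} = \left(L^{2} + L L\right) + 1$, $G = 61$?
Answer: $\frac{7678441}{2025} \approx 3791.8$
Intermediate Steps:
$J{\left(L \right)} = 1 + 2 L^{2}$ ($J{\left(L \right)} = \left(L^{2} + L^{2}\right) + 1 = 2 L^{2} + 1 = 1 + 2 L^{2}$)
$D = -64$ ($D = -13 - \left(1 + 2 \left(-5\right)^{2}\right) = -13 - \left(1 + 2 \cdot 25\right) = -13 - \left(1 + 50\right) = -13 - 51 = -64$)
$\left(G + \frac{D + 12}{-26 - 64}\right)^{2} = \left(61 + \frac{-64 + 12}{-26 - 64}\right)^{2} = \left(61 - \frac{52}{-26 - 64}\right)^{2} = \left(61 - \frac{52}{-90}\right)^{2} = \left(61 - - \frac{26}{45}\right)^{2} = \left(61 + \frac{26}{45}\right)^{2} = \left(\frac{2771}{45}\right)^{2} = \frac{7678441}{2025}$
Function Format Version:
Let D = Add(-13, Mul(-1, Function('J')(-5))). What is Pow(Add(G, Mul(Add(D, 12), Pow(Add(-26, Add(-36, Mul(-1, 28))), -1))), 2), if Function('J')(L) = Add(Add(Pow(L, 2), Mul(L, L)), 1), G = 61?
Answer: Rational(7678441, 2025) ≈ 3791.8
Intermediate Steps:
Function('J')(L) = Add(1, Mul(2, Pow(L, 2))) (Function('J')(L) = Add(Add(Pow(L, 2), Pow(L, 2)), 1) = Add(Mul(2, Pow(L, 2)), 1) = Add(1, Mul(2, Pow(L, 2))))
D = -64 (D = Add(-13, Mul(-1, Add(1, Mul(2, Pow(-5, 2))))) = Add(-13, Mul(-1, Add(1, Mul(2, 25)))) = Add(-13, Mul(-1, Add(1, 50))) = Add(-13, Mul(-1, 51)) = Add(-13, -51) = -64)
Pow(Add(G, Mul(Add(D, 12), Pow(Add(-26, Add(-36, Mul(-1, 28))), -1))), 2) = Pow(Add(61, Mul(Add(-64, 12), Pow(Add(-26, Add(-36, Mul(-1, 28))), -1))), 2) = Pow(Add(61, Mul(-52, Pow(Add(-26, Add(-36, -28)), -1))), 2) = Pow(Add(61, Mul(-52, Pow(Add(-26, -64), -1))), 2) = Pow(Add(61, Mul(-52, Pow(-90, -1))), 2) = Pow(Add(61, Mul(-52, Rational(-1, 90))), 2) = Pow(Add(61, Rational(26, 45)), 2) = Pow(Rational(2771, 45), 2) = Rational(7678441, 2025)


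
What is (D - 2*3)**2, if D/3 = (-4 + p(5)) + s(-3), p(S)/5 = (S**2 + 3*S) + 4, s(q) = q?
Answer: 400689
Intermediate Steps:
p(S) = 20 + 5*S**2 + 15*S (p(S) = 5*((S**2 + 3*S) + 4) = 5*(4 + S**2 + 3*S) = 20 + 5*S**2 + 15*S)
D = 639 (D = 3*((-4 + (20 + 5*5**2 + 15*5)) - 3) = 3*((-4 + (20 + 5*25 + 75)) - 3) = 3*((-4 + (20 + 125 + 75)) - 3) = 3*((-4 + 220) - 3) = 3*(216 - 3) = 3*213 = 639)
(D - 2*3)**2 = (639 - 2*3)**2 = (639 - 6)**2 = 633**2 = 400689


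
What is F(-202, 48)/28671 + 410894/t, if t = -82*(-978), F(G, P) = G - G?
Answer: 205447/40098 ≈ 5.1236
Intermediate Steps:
F(G, P) = 0
t = 80196
F(-202, 48)/28671 + 410894/t = 0/28671 + 410894/80196 = 0*(1/28671) + 410894*(1/80196) = 0 + 205447/40098 = 205447/40098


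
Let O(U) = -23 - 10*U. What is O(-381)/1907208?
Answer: 3787/1907208 ≈ 0.0019856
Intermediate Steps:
O(-381)/1907208 = (-23 - 10*(-381))/1907208 = (-23 + 3810)*(1/1907208) = 3787*(1/1907208) = 3787/1907208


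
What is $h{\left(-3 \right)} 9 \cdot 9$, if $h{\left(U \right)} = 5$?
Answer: $405$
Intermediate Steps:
$h{\left(-3 \right)} 9 \cdot 9 = 5 \cdot 9 \cdot 9 = 45 \cdot 9 = 405$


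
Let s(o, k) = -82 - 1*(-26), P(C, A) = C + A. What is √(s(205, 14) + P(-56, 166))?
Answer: 3*√6 ≈ 7.3485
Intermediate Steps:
P(C, A) = A + C
s(o, k) = -56 (s(o, k) = -82 + 26 = -56)
√(s(205, 14) + P(-56, 166)) = √(-56 + (166 - 56)) = √(-56 + 110) = √54 = 3*√6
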